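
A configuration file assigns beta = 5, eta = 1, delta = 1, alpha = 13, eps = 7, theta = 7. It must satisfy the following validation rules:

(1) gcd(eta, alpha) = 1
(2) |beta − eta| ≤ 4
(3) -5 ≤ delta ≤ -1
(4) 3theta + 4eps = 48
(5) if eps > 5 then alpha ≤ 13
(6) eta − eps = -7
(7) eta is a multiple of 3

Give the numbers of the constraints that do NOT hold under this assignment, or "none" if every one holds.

(1) gcd(1, 13) = 1 — satisfied.
(2) |5 − 1| = 4; 4 ≤ 4 — satisfied.
(3) delta = 1 is outside [-5, -1] — violated.
(4) 3theta + 4eps = 3(7) + 4(7) = 49, not 48 — violated.
(5) eps = 7 > 5, so we need alpha ≤ 13; alpha = 13 ≤ 13 — satisfied.
(6) eta − eps = 1 − 7 = -6, not -7 — violated.
(7) 1 = 3×0 + 1, so 3 does not divide 1 — violated.

Constraints 3, 4, 6, and 7 do not hold.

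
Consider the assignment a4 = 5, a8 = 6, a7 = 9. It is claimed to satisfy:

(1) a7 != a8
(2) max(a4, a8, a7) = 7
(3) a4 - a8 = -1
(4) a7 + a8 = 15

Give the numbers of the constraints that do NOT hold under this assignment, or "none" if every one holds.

(1) a7 = 9, a8 = 6; distinct  ✔
(2) max(5, 6, 9) = 9, not 7  ✘
(3) a4 - a8 = 5 - 6 = -1  ✔
(4) a7 + a8 = 9 + 6 = 15  ✔

No — constraint 2 is not satisfied.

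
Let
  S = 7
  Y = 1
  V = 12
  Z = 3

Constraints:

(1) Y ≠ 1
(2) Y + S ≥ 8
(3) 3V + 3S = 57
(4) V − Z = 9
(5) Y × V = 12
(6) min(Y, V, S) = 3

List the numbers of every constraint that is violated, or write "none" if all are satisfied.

(1) Y = 1, but 1 is required to differ — fails.
(2) Y + S = 1 + 7 = 8; 8 ≥ 8 — holds.
(3) 3V + 3S = 3(12) + 3(7) = 57 — holds.
(4) V − Z = 12 − 3 = 9 — holds.
(5) Y × V = 1 × 12 = 12 — holds.
(6) min(1, 12, 7) = 1, not 3 — fails.

No — constraints 1, 6 are not satisfied.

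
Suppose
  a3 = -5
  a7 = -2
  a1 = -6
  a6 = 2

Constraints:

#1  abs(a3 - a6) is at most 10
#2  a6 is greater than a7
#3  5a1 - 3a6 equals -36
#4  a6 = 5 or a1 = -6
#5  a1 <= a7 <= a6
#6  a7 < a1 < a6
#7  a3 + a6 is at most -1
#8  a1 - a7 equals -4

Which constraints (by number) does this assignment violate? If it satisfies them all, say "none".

#1 abs(-5 - 2) = 7; 7 ≤ 10  holds
#2 a6 = 2, a7 = -2; 2 > -2  holds
#3 5a1 - 3a6 = 5(-6) - 3(2) = -36  holds
#4 a6 = 2 ≠ 5, but a1 = -6 = -6 (second disjunct)  holds
#5 values -6 <= -2 <= 2  holds
#6 values -2, -6, 2; a7 = -2 is not < a1 = -6  fails
#7 a3 + a6 = -5 + 2 = -3; -3 ≤ -1  holds
#8 a1 - a7 = -6 - (-2) = -4  holds

No — constraint 6 is not satisfied.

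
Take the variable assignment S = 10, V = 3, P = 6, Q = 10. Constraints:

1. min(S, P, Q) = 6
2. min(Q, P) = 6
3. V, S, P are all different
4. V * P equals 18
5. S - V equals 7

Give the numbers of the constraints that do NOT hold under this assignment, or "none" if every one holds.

The assignment satisfies every constraint.

1. min(10, 6, 10) = 6 — OK.
2. min(10, 6) = 6 — OK.
3. values 3, 10, 6 are pairwise distinct — OK.
4. V * P = 3 * 6 = 18 — OK.
5. S - V = 10 - 3 = 7 — OK.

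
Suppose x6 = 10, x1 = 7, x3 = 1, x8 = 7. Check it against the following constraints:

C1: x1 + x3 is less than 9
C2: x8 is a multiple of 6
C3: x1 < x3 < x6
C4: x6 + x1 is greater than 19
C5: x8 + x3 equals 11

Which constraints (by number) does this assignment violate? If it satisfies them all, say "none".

C1: x1 + x3 = 7 + 1 = 8; 8 < 9  OK
C2: 7 = 6*1 + 1, so 6 does not divide 7  FAIL
C3: values 7, 1, 10; x1 = 7 is not < x3 = 1  FAIL
C4: x6 + x1 = 10 + 7 = 17; 17 ≤ 19, bound 19 not met  FAIL
C5: x8 + x3 = 7 + 1 = 8, not 11  FAIL

Constraints 2, 3, 4, 5 are violated.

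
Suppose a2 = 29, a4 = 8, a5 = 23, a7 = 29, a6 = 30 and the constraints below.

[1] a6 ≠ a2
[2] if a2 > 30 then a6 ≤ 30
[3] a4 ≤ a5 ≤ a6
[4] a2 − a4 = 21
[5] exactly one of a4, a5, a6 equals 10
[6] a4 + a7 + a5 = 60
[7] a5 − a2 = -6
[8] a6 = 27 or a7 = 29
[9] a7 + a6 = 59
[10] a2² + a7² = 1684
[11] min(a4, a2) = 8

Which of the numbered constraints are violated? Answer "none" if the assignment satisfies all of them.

[1] a6 = 30, a2 = 29; distinct  true
[2] a2 = 29, not > 30; antecedent false, conditional vacuously true  true
[3] values 8 ≤ 23 ≤ 30  true
[4] a2 − a4 = 29 − 8 = 21  true
[5] a4=8, a5=23, a6=30; 0 of them equal 10, not exactly one  false
[6] a4 + a7 + a5 = 8 + 29 + 23 = 60  true
[7] a5 − a2 = 23 − 29 = -6  true
[8] a6 = 30 ≠ 27, but a7 = 29 = 29 (second disjunct)  true
[9] a7 + a6 = 29 + 30 = 59  true
[10] a2² + a7² = 29² + 29² = 841 + 841 = 1682, not 1684  false
[11] min(8, 29) = 8  true

Constraints 5, 10 are violated.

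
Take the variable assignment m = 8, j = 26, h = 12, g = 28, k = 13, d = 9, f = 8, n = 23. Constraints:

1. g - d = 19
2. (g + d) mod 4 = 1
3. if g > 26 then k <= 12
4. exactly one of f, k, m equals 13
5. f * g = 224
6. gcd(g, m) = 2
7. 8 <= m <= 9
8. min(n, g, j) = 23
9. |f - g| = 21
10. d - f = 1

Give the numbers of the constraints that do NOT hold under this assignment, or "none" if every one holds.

Constraints 3, 6, and 9 are violated.

1. g - d = 28 - 9 = 19 — OK.
2. g + d = 37; 37 mod 4 = 1 — OK.
3. g = 28 > 26, so we need k ≤ 12; but k = 13 > 12 — violated.
4. f=8, k=13, m=8; 1 of them equals 13 — OK.
5. f * g = 8 * 28 = 224 — OK.
6. gcd(28, 8) = 4, not 2 — violated.
7. m = 8 lies in [8, 9] — OK.
8. min(23, 28, 26) = 23 — OK.
9. |8 - 28| = 20, not 21 — violated.
10. d - f = 9 - 8 = 1 — OK.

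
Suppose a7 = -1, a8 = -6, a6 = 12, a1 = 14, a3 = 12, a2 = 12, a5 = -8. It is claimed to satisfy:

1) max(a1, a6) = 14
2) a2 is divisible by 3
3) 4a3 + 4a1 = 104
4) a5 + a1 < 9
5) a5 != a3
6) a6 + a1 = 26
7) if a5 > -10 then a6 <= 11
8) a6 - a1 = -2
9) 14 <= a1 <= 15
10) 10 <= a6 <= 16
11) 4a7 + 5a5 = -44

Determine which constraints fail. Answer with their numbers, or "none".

1) max(14, 12) = 14 — holds.
2) 12 / 3 = 4, so 3 divides 12 — holds.
3) 4a3 + 4a1 = 4(12) + 4(14) = 104 — holds.
4) a5 + a1 = -8 + 14 = 6; 6 < 9 — holds.
5) a5 = -8, a3 = 12; distinct — holds.
6) a6 + a1 = 12 + 14 = 26 — holds.
7) a5 = -8 > -10, so we need a6 ≤ 11; but a6 = 12 > 11 — fails.
8) a6 - a1 = 12 - 14 = -2 — holds.
9) a1 = 14 lies in [14, 15] — holds.
10) a6 = 12 lies in [10, 16] — holds.
11) 4a7 + 5a5 = 4(-1) + 5(-8) = -44 — holds.

Violated: 7.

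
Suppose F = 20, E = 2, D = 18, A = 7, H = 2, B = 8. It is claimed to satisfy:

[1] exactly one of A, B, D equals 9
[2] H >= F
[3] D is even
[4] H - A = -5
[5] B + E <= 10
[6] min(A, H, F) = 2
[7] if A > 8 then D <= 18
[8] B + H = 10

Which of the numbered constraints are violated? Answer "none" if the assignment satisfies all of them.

[1] A=7, B=8, D=18; 0 of them equal 9, not exactly one  no
[2] H = 2, F = 20; 2 < 20 (want ≥)  no
[3] D = 18 is even  yes
[4] H - A = 2 - 7 = -5  yes
[5] B + E = 8 + 2 = 10; 10 ≤ 10  yes
[6] min(7, 2, 20) = 2  yes
[7] A = 7, not > 8; antecedent false, conditional vacuously true  yes
[8] B + H = 8 + 2 = 10  yes

No — constraints 1, 2 are not satisfied.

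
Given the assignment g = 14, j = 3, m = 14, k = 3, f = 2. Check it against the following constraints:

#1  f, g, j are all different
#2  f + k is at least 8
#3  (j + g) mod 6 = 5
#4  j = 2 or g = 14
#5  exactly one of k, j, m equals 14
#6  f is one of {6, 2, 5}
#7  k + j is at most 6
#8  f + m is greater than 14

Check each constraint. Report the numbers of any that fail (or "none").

The assignment fails constraint 2.

#1 values 2, 14, 3 are pairwise distinct — satisfied.
#2 f + k = 2 + 3 = 5; 5 < 8, bound 8 not met — violated.
#3 j + g = 17; 17 mod 6 = 5 — satisfied.
#4 j = 3 ≠ 2, but g = 14 = 14 (second disjunct) — satisfied.
#5 k=3, j=3, m=14; 1 of them equals 14 — satisfied.
#6 f = 2 is in {6, 2, 5} — satisfied.
#7 k + j = 3 + 3 = 6; 6 ≤ 6 — satisfied.
#8 f + m = 2 + 14 = 16; 16 > 14 — satisfied.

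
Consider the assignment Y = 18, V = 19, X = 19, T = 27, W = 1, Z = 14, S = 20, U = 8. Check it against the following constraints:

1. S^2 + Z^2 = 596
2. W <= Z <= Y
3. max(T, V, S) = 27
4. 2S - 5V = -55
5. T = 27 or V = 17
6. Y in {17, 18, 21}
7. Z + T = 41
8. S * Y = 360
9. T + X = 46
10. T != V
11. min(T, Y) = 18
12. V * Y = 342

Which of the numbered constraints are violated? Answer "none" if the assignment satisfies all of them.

None — every constraint holds.

1. S^2 + Z^2 = 20^2 + 14^2 = 400 + 196 = 596  ✓
2. values 1 <= 14 <= 18  ✓
3. max(27, 19, 20) = 27  ✓
4. 2S - 5V = 2(20) - 5(19) = -55  ✓
5. T = 27 = 27 (first disjunct)  ✓
6. Y = 18 is in {17, 18, 21}  ✓
7. Z + T = 14 + 27 = 41  ✓
8. S * Y = 20 * 18 = 360  ✓
9. T + X = 27 + 19 = 46  ✓
10. T = 27, V = 19; distinct  ✓
11. min(27, 18) = 18  ✓
12. V * Y = 19 * 18 = 342  ✓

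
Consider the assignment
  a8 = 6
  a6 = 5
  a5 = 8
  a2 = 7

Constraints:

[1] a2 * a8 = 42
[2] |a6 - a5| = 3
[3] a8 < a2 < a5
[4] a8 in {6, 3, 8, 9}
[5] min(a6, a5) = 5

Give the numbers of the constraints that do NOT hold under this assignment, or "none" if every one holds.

All constraints are satisfied.

[1] a2 * a8 = 7 * 6 = 42 — holds.
[2] |5 - 8| = 3 — holds.
[3] values 6 < 7 < 8 — holds.
[4] a8 = 6 is in {6, 3, 8, 9} — holds.
[5] min(5, 8) = 5 — holds.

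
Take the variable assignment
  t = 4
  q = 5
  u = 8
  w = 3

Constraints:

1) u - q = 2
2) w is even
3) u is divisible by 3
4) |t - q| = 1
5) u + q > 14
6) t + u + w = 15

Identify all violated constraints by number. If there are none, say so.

Constraints 1, 2, 3, and 5 are violated.

1) u - q = 8 - 5 = 3, not 2 — violated.
2) w = 3 is odd — violated.
3) 8 = 3*2 + 2, so 3 does not divide 8 — violated.
4) |4 - 5| = 1 — OK.
5) u + q = 8 + 5 = 13; 13 ≤ 14, bound 14 not met — violated.
6) t + u + w = 4 + 8 + 3 = 15 — OK.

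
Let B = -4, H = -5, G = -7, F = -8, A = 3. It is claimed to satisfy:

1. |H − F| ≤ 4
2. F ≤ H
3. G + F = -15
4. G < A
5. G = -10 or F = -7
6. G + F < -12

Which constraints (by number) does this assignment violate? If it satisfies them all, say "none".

1. |-5 − (-8)| = 3; 3 ≤ 4 — OK.
2. F = -8, H = -5; -8 ≤ -5 — OK.
3. G + F = -7 + (-8) = -15 — OK.
4. G = -7, A = 3; -7 < 3 — OK.
5. G = -7 ≠ -10 and F = -8 ≠ -7; both disjuncts false — violated.
6. G + F = -7 + (-8) = -15; -15 < -12 — OK.

Constraint 5 does not hold.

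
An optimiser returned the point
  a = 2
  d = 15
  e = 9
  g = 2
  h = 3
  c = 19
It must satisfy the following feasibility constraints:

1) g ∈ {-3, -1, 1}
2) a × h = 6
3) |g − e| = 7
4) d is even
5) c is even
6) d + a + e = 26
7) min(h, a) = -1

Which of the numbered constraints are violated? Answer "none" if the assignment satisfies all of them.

1) g = 2 is not in {-3, -1, 1} — fails.
2) a × h = 2 × 3 = 6 — holds.
3) |2 − 9| = 7 — holds.
4) d = 15 is odd — fails.
5) c = 19 is odd — fails.
6) d + a + e = 15 + 2 + 9 = 26 — holds.
7) min(3, 2) = 2, not -1 — fails.

The assignment fails constraints 1, 4, 5, and 7.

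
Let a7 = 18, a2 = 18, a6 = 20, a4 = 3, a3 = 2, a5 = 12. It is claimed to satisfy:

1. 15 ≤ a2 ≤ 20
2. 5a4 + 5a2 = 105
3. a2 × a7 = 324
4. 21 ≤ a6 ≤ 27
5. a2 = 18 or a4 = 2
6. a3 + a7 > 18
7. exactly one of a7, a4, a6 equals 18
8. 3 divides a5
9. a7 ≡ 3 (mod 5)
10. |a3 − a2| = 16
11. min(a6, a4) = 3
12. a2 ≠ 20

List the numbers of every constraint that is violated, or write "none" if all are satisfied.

The assignment fails constraint 4.

1. a2 = 18 lies in [15, 20]  true
2. 5a4 + 5a2 = 5(3) + 5(18) = 105  true
3. a2 × a7 = 18 × 18 = 324  true
4. a6 = 20 is outside [21, 27]  false
5. a2 = 18 = 18 (first disjunct)  true
6. a3 + a7 = 2 + 18 = 20; 20 > 18  true
7. a7=18, a4=3, a6=20; 1 of them equals 18  true
8. 12 / 3 = 4, so 3 divides 12  true
9. 18 mod 5 = 3  true
10. |2 − 18| = 16  true
11. min(20, 3) = 3  true
12. a2 = 18, and 18 ≠ 20  true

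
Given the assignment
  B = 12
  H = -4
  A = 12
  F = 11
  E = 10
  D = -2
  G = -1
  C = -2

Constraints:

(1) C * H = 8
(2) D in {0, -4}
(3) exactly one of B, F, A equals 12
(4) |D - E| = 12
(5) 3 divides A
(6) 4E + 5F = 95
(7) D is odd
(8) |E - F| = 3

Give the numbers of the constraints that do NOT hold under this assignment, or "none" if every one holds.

(1) C * H = -2 * (-4) = 8  ✔
(2) D = -2 is not in {0, -4}  ✘
(3) B=12, F=11, A=12; 2 of them equal 12, not exactly one  ✘
(4) |-2 - 10| = 12  ✔
(5) 12 / 3 = 4, so 3 divides 12  ✔
(6) 4E + 5F = 4(10) + 5(11) = 95  ✔
(7) D = -2 is even  ✘
(8) |10 - 11| = 1, not 3  ✘

The assignment fails constraints 2, 3, 7, 8.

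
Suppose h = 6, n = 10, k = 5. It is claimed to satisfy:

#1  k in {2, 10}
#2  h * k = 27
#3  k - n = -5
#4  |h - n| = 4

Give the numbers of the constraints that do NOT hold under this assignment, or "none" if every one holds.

Constraints 1 and 2 are violated.

#1 k = 5 is not in {2, 10}  ✘
#2 h * k = 6 * 5 = 30, not 27  ✘
#3 k - n = 5 - 10 = -5  ✔
#4 |6 - 10| = 4  ✔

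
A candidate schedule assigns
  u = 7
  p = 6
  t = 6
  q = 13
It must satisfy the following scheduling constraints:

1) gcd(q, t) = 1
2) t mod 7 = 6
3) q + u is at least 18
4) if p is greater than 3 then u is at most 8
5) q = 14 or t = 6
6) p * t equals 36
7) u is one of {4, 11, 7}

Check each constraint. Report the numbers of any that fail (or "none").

1) gcd(13, 6) = 1 — holds.
2) 6 mod 7 = 6 — holds.
3) q + u = 13 + 7 = 20; 20 ≥ 18 — holds.
4) p = 6 > 3, so we need u ≤ 8; u = 7 ≤ 8 — holds.
5) q = 13 ≠ 14, but t = 6 = 6 (second disjunct) — holds.
6) p * t = 6 * 6 = 36 — holds.
7) u = 7 is in {4, 11, 7} — holds.

All constraints are satisfied.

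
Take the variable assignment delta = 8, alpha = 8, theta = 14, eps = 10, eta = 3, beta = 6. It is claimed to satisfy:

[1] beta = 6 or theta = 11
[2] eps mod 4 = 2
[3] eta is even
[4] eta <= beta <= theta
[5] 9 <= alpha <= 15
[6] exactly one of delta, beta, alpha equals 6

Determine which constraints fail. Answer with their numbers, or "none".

[1] beta = 6 = 6 (first disjunct) — holds.
[2] 10 mod 4 = 2 — holds.
[3] eta = 3 is odd — does not hold.
[4] values 3 <= 6 <= 14 — holds.
[5] alpha = 8 is outside [9, 15] — does not hold.
[6] delta=8, beta=6, alpha=8; 1 of them equals 6 — holds.

Violated: 3 and 5.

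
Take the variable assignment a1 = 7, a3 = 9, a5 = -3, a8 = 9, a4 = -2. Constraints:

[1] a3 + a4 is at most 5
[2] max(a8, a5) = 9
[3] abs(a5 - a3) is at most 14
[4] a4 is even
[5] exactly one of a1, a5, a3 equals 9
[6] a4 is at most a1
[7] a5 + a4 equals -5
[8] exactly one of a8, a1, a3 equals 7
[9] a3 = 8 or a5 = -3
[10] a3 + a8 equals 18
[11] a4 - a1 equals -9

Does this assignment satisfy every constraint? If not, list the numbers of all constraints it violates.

[1] a3 + a4 = 9 + (-2) = 7; 7 > 5, bound 5 not met — does not hold.
[2] max(9, -3) = 9 — holds.
[3] abs(-3 - 9) = 12; 12 ≤ 14 — holds.
[4] a4 = -2 is even — holds.
[5] a1=7, a5=-3, a3=9; 1 of them equals 9 — holds.
[6] a4 = -2, a1 = 7; -2 ≤ 7 — holds.
[7] a5 + a4 = -3 + (-2) = -5 — holds.
[8] a8=9, a1=7, a3=9; 1 of them equals 7 — holds.
[9] a3 = 9 ≠ 8, but a5 = -3 = -3 (second disjunct) — holds.
[10] a3 + a8 = 9 + 9 = 18 — holds.
[11] a4 - a1 = -2 - 7 = -9 — holds.

Constraint 1 does not hold.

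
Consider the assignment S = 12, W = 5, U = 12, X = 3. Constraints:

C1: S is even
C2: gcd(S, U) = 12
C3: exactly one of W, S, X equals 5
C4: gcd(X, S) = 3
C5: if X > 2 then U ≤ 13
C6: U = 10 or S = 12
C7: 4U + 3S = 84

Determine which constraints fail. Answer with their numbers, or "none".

C1: S = 12 is even — satisfied.
C2: gcd(12, 12) = 12 — satisfied.
C3: W=5, S=12, X=3; 1 of them equals 5 — satisfied.
C4: gcd(3, 12) = 3 — satisfied.
C5: X = 3 > 2, so we need U ≤ 13; U = 12 ≤ 13 — satisfied.
C6: U = 12 ≠ 10, but S = 12 = 12 (second disjunct) — satisfied.
C7: 4U + 3S = 4(12) + 3(12) = 84 — satisfied.

All constraints are satisfied.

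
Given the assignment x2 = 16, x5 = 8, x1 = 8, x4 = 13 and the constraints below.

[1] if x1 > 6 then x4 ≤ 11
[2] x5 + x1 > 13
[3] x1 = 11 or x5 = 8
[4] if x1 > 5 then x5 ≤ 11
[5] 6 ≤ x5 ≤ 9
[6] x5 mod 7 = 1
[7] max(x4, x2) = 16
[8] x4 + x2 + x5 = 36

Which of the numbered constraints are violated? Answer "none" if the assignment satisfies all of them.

Violated: 1 and 8.

[1] x1 = 8 > 6, so we need x4 ≤ 11; but x4 = 13 > 11 — violated.
[2] x5 + x1 = 8 + 8 = 16; 16 > 13 — OK.
[3] x1 = 8 ≠ 11, but x5 = 8 = 8 (second disjunct) — OK.
[4] x1 = 8 > 5, so we need x5 ≤ 11; x5 = 8 ≤ 11 — OK.
[5] x5 = 8 lies in [6, 9] — OK.
[6] 8 mod 7 = 1 — OK.
[7] max(13, 16) = 16 — OK.
[8] x4 + x2 + x5 = 13 + 16 + 8 = 37, not 36 — violated.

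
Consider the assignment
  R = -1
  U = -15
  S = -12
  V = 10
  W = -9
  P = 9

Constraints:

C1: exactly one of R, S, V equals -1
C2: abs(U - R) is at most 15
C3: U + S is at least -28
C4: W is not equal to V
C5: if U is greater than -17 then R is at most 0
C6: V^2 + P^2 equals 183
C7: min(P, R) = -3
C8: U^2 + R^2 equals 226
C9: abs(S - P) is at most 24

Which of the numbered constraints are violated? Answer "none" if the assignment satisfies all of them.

Violated: 6, 7.

C1: R=-1, S=-12, V=10; 1 of them equals -1 — holds.
C2: abs(-15 - (-1)) = 14; 14 ≤ 15 — holds.
C3: U + S = -15 + (-12) = -27; -27 ≥ -28 — holds.
C4: W = -9, V = 10; distinct — holds.
C5: U = -15 > -17, so we need R ≤ 0; R = -1 ≤ 0 — holds.
C6: V^2 + P^2 = 10^2 + 9^2 = 100 + 81 = 181, not 183 — fails.
C7: min(9, -1) = -1, not -3 — fails.
C8: U^2 + R^2 = (-15)^2 + (-1)^2 = 225 + 1 = 226 — holds.
C9: abs(-12 - 9) = 21; 21 ≤ 24 — holds.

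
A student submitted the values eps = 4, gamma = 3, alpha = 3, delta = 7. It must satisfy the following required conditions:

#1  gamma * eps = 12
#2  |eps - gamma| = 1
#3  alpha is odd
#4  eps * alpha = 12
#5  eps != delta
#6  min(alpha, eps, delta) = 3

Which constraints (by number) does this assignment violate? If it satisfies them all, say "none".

#1 gamma * eps = 3 * 4 = 12 — satisfied.
#2 |4 - 3| = 1 — satisfied.
#3 alpha = 3 is odd — satisfied.
#4 eps * alpha = 4 * 3 = 12 — satisfied.
#5 eps = 4, delta = 7; distinct — satisfied.
#6 min(3, 4, 7) = 3 — satisfied.

The assignment satisfies every constraint.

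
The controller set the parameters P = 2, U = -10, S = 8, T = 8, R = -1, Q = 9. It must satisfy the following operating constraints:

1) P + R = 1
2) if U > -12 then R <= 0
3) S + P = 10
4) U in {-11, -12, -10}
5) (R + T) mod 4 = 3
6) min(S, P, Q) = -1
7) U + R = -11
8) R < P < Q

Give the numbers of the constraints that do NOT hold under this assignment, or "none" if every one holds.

1) P + R = 2 + (-1) = 1 — satisfied.
2) U = -10 > -12, so we need R ≤ 0; R = -1 ≤ 0 — satisfied.
3) S + P = 8 + 2 = 10 — satisfied.
4) U = -10 is in {-11, -12, -10} — satisfied.
5) R + T = 7; 7 mod 4 = 3 — satisfied.
6) min(8, 2, 9) = 2, not -1 — violated.
7) U + R = -10 + (-1) = -11 — satisfied.
8) values -1 < 2 < 9 — satisfied.

The assignment fails constraint 6.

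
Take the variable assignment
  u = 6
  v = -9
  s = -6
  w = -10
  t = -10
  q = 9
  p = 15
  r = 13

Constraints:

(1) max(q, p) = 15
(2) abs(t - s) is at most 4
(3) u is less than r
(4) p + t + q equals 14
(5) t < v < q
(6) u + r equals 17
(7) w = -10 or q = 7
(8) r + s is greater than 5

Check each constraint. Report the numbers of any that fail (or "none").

(1) max(9, 15) = 15 — holds.
(2) abs(-10 - (-6)) = 4; 4 ≤ 4 — holds.
(3) u = 6, r = 13; 6 < 13 — holds.
(4) p + t + q = 15 + (-10) + 9 = 14 — holds.
(5) values -10 < -9 < 9 — holds.
(6) u + r = 6 + 13 = 19, not 17 — does not hold.
(7) w = -10 = -10 (first disjunct) — holds.
(8) r + s = 13 + (-6) = 7; 7 > 5 — holds.

Constraint 6 is violated.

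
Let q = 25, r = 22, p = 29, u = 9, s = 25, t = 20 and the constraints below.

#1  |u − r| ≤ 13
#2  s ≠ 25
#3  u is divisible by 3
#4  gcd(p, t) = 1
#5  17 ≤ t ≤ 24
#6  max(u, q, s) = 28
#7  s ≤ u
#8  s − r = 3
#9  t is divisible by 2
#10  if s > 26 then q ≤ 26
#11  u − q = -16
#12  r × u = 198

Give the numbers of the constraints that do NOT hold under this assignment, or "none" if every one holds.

Constraints 2, 6, and 7 do not hold.

#1 |9 − 22| = 13; 13 ≤ 13  ✔
#2 s = 25, but 25 is required to differ  ✘
#3 9 / 3 = 3, so 3 divides 9  ✔
#4 gcd(29, 20) = 1  ✔
#5 t = 20 lies in [17, 24]  ✔
#6 max(9, 25, 25) = 25, not 28  ✘
#7 s = 25, u = 9; 25 > 9 (want ≤)  ✘
#8 s − r = 25 − 22 = 3  ✔
#9 20 / 2 = 10, so 2 divides 20  ✔
#10 s = 25, not > 26; antecedent false, conditional vacuously true  ✔
#11 u − q = 9 − 25 = -16  ✔
#12 r × u = 22 × 9 = 198  ✔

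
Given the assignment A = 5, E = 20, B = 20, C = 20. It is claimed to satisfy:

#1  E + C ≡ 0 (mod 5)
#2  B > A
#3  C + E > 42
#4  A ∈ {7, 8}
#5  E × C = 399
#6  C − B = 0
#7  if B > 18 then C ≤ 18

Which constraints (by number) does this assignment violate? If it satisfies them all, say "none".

#1 E + C = 40; 40 mod 5 = 0 — satisfied.
#2 B = 20, A = 5; 20 > 5 — satisfied.
#3 C + E = 20 + 20 = 40; 40 ≤ 42, bound 42 not met — violated.
#4 A = 5 is not in {7, 8} — violated.
#5 E × C = 20 × 20 = 400, not 399 — violated.
#6 C − B = 20 − 20 = 0 — satisfied.
#7 B = 20 > 18, so we need C ≤ 18; but C = 20 > 18 — violated.

Constraints 3, 4, 5, and 7 are violated.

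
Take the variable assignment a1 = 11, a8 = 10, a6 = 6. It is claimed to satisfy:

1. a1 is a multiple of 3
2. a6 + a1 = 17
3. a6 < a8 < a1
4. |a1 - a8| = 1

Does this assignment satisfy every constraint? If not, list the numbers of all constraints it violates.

The assignment fails constraint 1.

1. 11 = 3*3 + 2, so 3 does not divide 11  false
2. a6 + a1 = 6 + 11 = 17  true
3. values 6 < 10 < 11  true
4. |11 - 10| = 1  true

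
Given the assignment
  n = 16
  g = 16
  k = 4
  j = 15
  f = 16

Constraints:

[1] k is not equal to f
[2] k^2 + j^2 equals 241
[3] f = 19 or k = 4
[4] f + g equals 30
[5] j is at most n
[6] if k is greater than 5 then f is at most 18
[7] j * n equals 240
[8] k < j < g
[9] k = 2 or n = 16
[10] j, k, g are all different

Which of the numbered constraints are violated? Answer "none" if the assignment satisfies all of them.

Violated: 4.

[1] k = 4, f = 16; distinct — satisfied.
[2] k^2 + j^2 = 4^2 + 15^2 = 16 + 225 = 241 — satisfied.
[3] f = 16 ≠ 19, but k = 4 = 4 (second disjunct) — satisfied.
[4] f + g = 16 + 16 = 32, not 30 — violated.
[5] j = 15, n = 16; 15 ≤ 16 — satisfied.
[6] k = 4, not > 5; antecedent false, conditional vacuously true — satisfied.
[7] j * n = 15 * 16 = 240 — satisfied.
[8] values 4 < 15 < 16 — satisfied.
[9] k = 4 ≠ 2, but n = 16 = 16 (second disjunct) — satisfied.
[10] values 15, 4, 16 are pairwise distinct — satisfied.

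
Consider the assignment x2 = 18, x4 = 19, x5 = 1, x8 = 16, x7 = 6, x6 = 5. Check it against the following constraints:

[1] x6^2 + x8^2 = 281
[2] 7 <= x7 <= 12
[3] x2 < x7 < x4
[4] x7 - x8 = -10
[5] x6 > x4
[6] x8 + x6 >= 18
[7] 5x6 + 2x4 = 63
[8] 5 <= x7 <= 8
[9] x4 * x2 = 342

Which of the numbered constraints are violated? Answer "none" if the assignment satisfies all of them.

Constraints 2, 3, and 5 are violated.

[1] x6^2 + x8^2 = 5^2 + 16^2 = 25 + 256 = 281  ✓
[2] x7 = 6 is outside [7, 12]  ✗
[3] values 18, 6, 19; x2 = 18 is not < x7 = 6  ✗
[4] x7 - x8 = 6 - 16 = -10  ✓
[5] x6 = 5, x4 = 19; 5 ≤ 19 (want >)  ✗
[6] x8 + x6 = 16 + 5 = 21; 21 ≥ 18  ✓
[7] 5x6 + 2x4 = 5(5) + 2(19) = 63  ✓
[8] x7 = 6 lies in [5, 8]  ✓
[9] x4 * x2 = 19 * 18 = 342  ✓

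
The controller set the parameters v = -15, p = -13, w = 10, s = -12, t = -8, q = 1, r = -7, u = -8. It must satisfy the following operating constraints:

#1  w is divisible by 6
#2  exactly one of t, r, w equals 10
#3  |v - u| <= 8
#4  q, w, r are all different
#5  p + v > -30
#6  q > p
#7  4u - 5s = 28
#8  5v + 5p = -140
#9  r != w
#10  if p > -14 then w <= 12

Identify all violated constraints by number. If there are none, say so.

The assignment fails constraint 1.

#1 10 = 6*1 + 4, so 6 does not divide 10  ✘
#2 t=-8, r=-7, w=10; 1 of them equals 10  ✔
#3 |-15 - (-8)| = 7; 7 ≤ 8  ✔
#4 values 1, 10, -7 are pairwise distinct  ✔
#5 p + v = -13 + (-15) = -28; -28 > -30  ✔
#6 q = 1, p = -13; 1 > -13  ✔
#7 4u - 5s = 4(-8) - 5(-12) = 28  ✔
#8 5v + 5p = 5(-15) + 5(-13) = -140  ✔
#9 r = -7, w = 10; distinct  ✔
#10 p = -13 > -14, so we need w ≤ 12; w = 10 ≤ 12  ✔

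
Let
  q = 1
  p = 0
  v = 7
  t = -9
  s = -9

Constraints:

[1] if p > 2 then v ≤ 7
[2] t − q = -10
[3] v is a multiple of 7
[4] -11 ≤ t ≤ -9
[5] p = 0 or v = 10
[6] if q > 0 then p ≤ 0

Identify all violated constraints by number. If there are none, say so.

[1] p = 0, not > 2; antecedent false, conditional vacuously true — satisfied.
[2] t − q = -9 − 1 = -10 — satisfied.
[3] 7 / 7 = 1, so 7 divides 7 — satisfied.
[4] t = -9 lies in [-11, -9] — satisfied.
[5] p = 0 = 0 (first disjunct) — satisfied.
[6] q = 1 > 0, so we need p ≤ 0; p = 0 ≤ 0 — satisfied.

Yes — all constraints hold.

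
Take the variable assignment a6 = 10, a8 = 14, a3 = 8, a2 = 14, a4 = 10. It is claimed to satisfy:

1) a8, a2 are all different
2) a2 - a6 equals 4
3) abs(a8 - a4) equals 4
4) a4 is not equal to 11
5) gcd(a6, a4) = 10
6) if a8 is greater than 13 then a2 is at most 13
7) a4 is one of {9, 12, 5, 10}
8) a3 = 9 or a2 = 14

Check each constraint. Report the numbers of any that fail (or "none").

1) a8 = a2 = 14, not all different — violated.
2) a2 - a6 = 14 - 10 = 4 — satisfied.
3) abs(14 - 10) = 4 — satisfied.
4) a4 = 10, and 10 ≠ 11 — satisfied.
5) gcd(10, 10) = 10 — satisfied.
6) a8 = 14 > 13, so we need a2 ≤ 13; but a2 = 14 > 13 — violated.
7) a4 = 10 is in {9, 12, 5, 10} — satisfied.
8) a3 = 8 ≠ 9, but a2 = 14 = 14 (second disjunct) — satisfied.

Constraints 1, 6 do not hold.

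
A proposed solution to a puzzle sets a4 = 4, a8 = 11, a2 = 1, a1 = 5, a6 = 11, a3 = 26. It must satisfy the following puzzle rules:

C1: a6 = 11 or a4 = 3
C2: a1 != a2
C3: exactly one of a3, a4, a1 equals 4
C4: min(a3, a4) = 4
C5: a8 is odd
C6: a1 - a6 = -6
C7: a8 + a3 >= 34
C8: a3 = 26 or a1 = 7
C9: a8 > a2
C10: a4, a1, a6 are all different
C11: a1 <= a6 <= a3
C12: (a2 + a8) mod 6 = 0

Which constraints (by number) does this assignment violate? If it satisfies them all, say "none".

C1: a6 = 11 = 11 (first disjunct)  OK
C2: a1 = 5, a2 = 1; distinct  OK
C3: a3=26, a4=4, a1=5; 1 of them equals 4  OK
C4: min(26, 4) = 4  OK
C5: a8 = 11 is odd  OK
C6: a1 - a6 = 5 - 11 = -6  OK
C7: a8 + a3 = 11 + 26 = 37; 37 ≥ 34  OK
C8: a3 = 26 = 26 (first disjunct)  OK
C9: a8 = 11, a2 = 1; 11 > 1  OK
C10: values 4, 5, 11 are pairwise distinct  OK
C11: values 5 <= 11 <= 26  OK
C12: a2 + a8 = 12; 12 mod 6 = 0  OK

No violations.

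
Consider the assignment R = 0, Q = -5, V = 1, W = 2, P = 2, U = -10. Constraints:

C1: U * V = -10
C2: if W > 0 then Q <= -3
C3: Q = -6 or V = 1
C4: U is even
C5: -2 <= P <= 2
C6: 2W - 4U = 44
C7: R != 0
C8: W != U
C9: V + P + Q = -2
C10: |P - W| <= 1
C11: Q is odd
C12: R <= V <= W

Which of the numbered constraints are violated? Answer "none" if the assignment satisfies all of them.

C1: U * V = -10 * 1 = -10  ✔
C2: W = 2 > 0, so we need Q ≤ -3; Q = -5 ≤ -3  ✔
C3: Q = -5 ≠ -6, but V = 1 = 1 (second disjunct)  ✔
C4: U = -10 is even  ✔
C5: P = 2 lies in [-2, 2]  ✔
C6: 2W - 4U = 2(2) - 4(-10) = 44  ✔
C7: R = 0, but 0 is required to differ  ✘
C8: W = 2, U = -10; distinct  ✔
C9: V + P + Q = 1 + 2 + (-5) = -2  ✔
C10: |2 - 2| = 0; 0 ≤ 1  ✔
C11: Q = -5 is odd  ✔
C12: values 0 <= 1 <= 2  ✔

No — constraint 7 is not satisfied.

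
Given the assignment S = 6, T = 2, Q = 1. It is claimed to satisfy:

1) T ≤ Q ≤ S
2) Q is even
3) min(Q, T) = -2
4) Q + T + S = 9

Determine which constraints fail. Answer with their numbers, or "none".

1) values 2, 1, 6; T = 2 is not ≤ Q = 1 — does not hold.
2) Q = 1 is odd — does not hold.
3) min(1, 2) = 1, not -2 — does not hold.
4) Q + T + S = 1 + 2 + 6 = 9 — holds.

No — constraints 1, 2, 3 are not satisfied.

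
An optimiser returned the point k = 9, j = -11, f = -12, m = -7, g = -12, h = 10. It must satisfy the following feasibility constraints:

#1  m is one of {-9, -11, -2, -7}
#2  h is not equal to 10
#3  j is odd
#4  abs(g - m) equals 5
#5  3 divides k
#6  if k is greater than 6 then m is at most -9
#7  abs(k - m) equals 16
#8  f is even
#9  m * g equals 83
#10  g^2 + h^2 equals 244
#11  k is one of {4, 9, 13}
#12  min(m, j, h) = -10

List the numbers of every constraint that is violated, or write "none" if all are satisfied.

Constraints 2, 6, 9, 12 do not hold.

#1 m = -7 is in {-9, -11, -2, -7}  yes
#2 h = 10, but 10 is required to differ  no
#3 j = -11 is odd  yes
#4 abs(-12 - (-7)) = 5  yes
#5 9 / 3 = 3, so 3 divides 9  yes
#6 k = 9 > 6, so we need m ≤ -9; but m = -7 > -9  no
#7 abs(9 - (-7)) = 16  yes
#8 f = -12 is even  yes
#9 m * g = -7 * (-12) = 84, not 83  no
#10 g^2 + h^2 = (-12)^2 + 10^2 = 144 + 100 = 244  yes
#11 k = 9 is in {4, 9, 13}  yes
#12 min(-7, -11, 10) = -11, not -10  no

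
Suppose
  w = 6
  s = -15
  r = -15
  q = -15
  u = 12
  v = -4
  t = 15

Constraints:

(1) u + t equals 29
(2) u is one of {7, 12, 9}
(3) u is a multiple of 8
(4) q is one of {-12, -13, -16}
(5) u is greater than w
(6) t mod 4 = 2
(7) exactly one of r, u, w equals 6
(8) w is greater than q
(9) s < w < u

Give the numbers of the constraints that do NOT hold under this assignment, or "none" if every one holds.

(1) u + t = 12 + 15 = 27, not 29  false
(2) u = 12 is in {7, 12, 9}  true
(3) 12 = 8*1 + 4, so 8 does not divide 12  false
(4) q = -15 is not in {-12, -13, -16}  false
(5) u = 12, w = 6; 12 > 6  true
(6) 15 mod 4 = 3, not 2  false
(7) r=-15, u=12, w=6; 1 of them equals 6  true
(8) w = 6, q = -15; 6 > -15  true
(9) values -15 < 6 < 12  true

No — constraints 1, 3, 4, 6 are not satisfied.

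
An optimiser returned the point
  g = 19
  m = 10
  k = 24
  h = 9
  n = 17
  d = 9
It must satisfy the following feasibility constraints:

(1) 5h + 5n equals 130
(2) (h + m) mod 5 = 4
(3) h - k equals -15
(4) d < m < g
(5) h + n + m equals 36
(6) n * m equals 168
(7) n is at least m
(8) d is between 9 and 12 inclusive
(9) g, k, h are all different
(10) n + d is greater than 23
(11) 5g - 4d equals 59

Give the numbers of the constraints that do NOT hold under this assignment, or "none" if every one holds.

(1) 5h + 5n = 5(9) + 5(17) = 130 — OK.
(2) h + m = 19; 19 mod 5 = 4 — OK.
(3) h - k = 9 - 24 = -15 — OK.
(4) values 9 < 10 < 19 — OK.
(5) h + n + m = 9 + 17 + 10 = 36 — OK.
(6) n * m = 17 * 10 = 170, not 168 — violated.
(7) n = 17, m = 10; 17 ≥ 10 — OK.
(8) d = 9 lies in [9, 12] — OK.
(9) values 19, 24, 9 are pairwise distinct — OK.
(10) n + d = 17 + 9 = 26; 26 > 23 — OK.
(11) 5g - 4d = 5(19) - 4(9) = 59 — OK.

Violated: 6.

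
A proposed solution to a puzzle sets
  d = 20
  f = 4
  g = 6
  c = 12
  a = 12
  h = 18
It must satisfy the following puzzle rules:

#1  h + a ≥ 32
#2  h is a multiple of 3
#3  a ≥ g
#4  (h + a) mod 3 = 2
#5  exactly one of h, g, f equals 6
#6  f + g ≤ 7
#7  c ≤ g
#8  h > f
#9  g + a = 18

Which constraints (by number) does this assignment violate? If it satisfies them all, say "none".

#1 h + a = 18 + 12 = 30; 30 < 32, bound 32 not met — violated.
#2 18 / 3 = 6, so 3 divides 18 — satisfied.
#3 a = 12, g = 6; 12 ≥ 6 — satisfied.
#4 h + a = 30; 30 mod 3 = 0, not 2 — violated.
#5 h=18, g=6, f=4; 1 of them equals 6 — satisfied.
#6 f + g = 4 + 6 = 10; 10 > 7, bound 7 not met — violated.
#7 c = 12, g = 6; 12 > 6 (want ≤) — violated.
#8 h = 18, f = 4; 18 > 4 — satisfied.
#9 g + a = 6 + 12 = 18 — satisfied.

Violated: 1, 4, 6, 7.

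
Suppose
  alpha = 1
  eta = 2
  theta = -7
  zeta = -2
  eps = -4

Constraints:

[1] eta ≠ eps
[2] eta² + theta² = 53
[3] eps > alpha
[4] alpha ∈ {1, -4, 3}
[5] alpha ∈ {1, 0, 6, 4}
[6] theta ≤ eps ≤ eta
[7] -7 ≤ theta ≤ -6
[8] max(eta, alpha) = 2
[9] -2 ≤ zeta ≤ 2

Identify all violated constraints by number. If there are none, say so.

No — constraint 3 is not satisfied.

[1] eta = 2, eps = -4; distinct — satisfied.
[2] eta² + theta² = 2² + (-7)² = 4 + 49 = 53 — satisfied.
[3] eps = -4, alpha = 1; -4 ≤ 1 (want >) — violated.
[4] alpha = 1 is in {1, -4, 3} — satisfied.
[5] alpha = 1 is in {1, 0, 6, 4} — satisfied.
[6] values -7 ≤ -4 ≤ 2 — satisfied.
[7] theta = -7 lies in [-7, -6] — satisfied.
[8] max(2, 1) = 2 — satisfied.
[9] zeta = -2 lies in [-2, 2] — satisfied.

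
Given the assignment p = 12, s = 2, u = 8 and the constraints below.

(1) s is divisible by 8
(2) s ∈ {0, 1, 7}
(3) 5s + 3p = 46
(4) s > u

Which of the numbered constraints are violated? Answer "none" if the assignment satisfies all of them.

(1) 2 = 8×0 + 2, so 8 does not divide 2  ✘
(2) s = 2 is not in {0, 1, 7}  ✘
(3) 5s + 3p = 5(2) + 3(12) = 46  ✔
(4) s = 2, u = 8; 2 ≤ 8 (want >)  ✘

Constraints 1, 2, 4 are violated.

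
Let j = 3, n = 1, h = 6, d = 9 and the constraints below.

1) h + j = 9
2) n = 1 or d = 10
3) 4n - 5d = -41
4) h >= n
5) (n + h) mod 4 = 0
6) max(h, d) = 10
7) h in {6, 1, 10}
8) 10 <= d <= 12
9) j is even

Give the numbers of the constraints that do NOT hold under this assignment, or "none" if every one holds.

Constraints 5, 6, 8, and 9 do not hold.

1) h + j = 6 + 3 = 9  ✔
2) n = 1 = 1 (first disjunct)  ✔
3) 4n - 5d = 4(1) - 5(9) = -41  ✔
4) h = 6, n = 1; 6 ≥ 1  ✔
5) n + h = 7; 7 mod 4 = 3, not 0  ✘
6) max(6, 9) = 9, not 10  ✘
7) h = 6 is in {6, 1, 10}  ✔
8) d = 9 is outside [10, 12]  ✘
9) j = 3 is odd  ✘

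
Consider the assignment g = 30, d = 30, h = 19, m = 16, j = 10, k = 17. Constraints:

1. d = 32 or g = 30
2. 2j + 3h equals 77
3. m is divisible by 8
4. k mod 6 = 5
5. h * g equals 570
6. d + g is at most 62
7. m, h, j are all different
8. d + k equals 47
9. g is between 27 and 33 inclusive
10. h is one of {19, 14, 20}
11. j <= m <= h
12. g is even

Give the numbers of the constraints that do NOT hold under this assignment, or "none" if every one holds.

None — every constraint holds.

1. d = 30 ≠ 32, but g = 30 = 30 (second disjunct)  OK
2. 2j + 3h = 2(10) + 3(19) = 77  OK
3. 16 / 8 = 2, so 8 divides 16  OK
4. 17 mod 6 = 5  OK
5. h * g = 19 * 30 = 570  OK
6. d + g = 30 + 30 = 60; 60 ≤ 62  OK
7. values 16, 19, 10 are pairwise distinct  OK
8. d + k = 30 + 17 = 47  OK
9. g = 30 lies in [27, 33]  OK
10. h = 19 is in {19, 14, 20}  OK
11. values 10 <= 16 <= 19  OK
12. g = 30 is even  OK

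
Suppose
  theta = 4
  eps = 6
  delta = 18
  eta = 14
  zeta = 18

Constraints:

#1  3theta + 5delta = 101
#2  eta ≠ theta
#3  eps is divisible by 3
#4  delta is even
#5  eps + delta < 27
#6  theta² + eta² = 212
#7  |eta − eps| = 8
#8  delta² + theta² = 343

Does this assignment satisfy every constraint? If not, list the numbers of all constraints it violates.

Constraints 1 and 8 do not hold.

#1 3theta + 5delta = 3(4) + 5(18) = 102, not 101 — does not hold.
#2 eta = 14, theta = 4; distinct — holds.
#3 6 / 3 = 2, so 3 divides 6 — holds.
#4 delta = 18 is even — holds.
#5 eps + delta = 6 + 18 = 24; 24 < 27 — holds.
#6 theta² + eta² = 4² + 14² = 16 + 196 = 212 — holds.
#7 |14 − 6| = 8 — holds.
#8 delta² + theta² = 18² + 4² = 324 + 16 = 340, not 343 — does not hold.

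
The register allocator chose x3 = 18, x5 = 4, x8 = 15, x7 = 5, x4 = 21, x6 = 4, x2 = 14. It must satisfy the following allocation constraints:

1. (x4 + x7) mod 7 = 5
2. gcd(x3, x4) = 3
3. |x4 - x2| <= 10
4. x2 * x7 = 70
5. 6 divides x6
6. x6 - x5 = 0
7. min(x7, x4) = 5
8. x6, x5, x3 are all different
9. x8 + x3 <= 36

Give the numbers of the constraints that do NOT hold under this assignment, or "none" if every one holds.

Violated: 5, 8.

1. x4 + x7 = 26; 26 mod 7 = 5 — holds.
2. gcd(18, 21) = 3 — holds.
3. |21 - 14| = 7; 7 ≤ 10 — holds.
4. x2 * x7 = 14 * 5 = 70 — holds.
5. 4 = 6*0 + 4, so 6 does not divide 4 — does not hold.
6. x6 - x5 = 4 - 4 = 0 — holds.
7. min(5, 21) = 5 — holds.
8. x6 = x5 = 4, not all different — does not hold.
9. x8 + x3 = 15 + 18 = 33; 33 ≤ 36 — holds.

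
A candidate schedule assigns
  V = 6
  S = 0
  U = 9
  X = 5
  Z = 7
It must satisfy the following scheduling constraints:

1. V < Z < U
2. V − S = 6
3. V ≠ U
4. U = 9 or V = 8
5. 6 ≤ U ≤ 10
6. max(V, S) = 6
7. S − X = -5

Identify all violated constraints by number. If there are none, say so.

No violations.

1. values 6 < 7 < 9 — holds.
2. V − S = 6 − 0 = 6 — holds.
3. V = 6, U = 9; distinct — holds.
4. U = 9 = 9 (first disjunct) — holds.
5. U = 9 lies in [6, 10] — holds.
6. max(6, 0) = 6 — holds.
7. S − X = 0 − 5 = -5 — holds.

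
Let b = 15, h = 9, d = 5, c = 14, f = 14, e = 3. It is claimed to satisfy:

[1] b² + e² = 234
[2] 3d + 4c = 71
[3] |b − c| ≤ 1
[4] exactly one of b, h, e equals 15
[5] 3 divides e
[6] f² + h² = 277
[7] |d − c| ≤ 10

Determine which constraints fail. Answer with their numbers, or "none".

All constraints are satisfied.

[1] b² + e² = 15² + 3² = 225 + 9 = 234  ✔
[2] 3d + 4c = 3(5) + 4(14) = 71  ✔
[3] |15 − 14| = 1; 1 ≤ 1  ✔
[4] b=15, h=9, e=3; 1 of them equals 15  ✔
[5] 3 / 3 = 1, so 3 divides 3  ✔
[6] f² + h² = 14² + 9² = 196 + 81 = 277  ✔
[7] |5 − 14| = 9; 9 ≤ 10  ✔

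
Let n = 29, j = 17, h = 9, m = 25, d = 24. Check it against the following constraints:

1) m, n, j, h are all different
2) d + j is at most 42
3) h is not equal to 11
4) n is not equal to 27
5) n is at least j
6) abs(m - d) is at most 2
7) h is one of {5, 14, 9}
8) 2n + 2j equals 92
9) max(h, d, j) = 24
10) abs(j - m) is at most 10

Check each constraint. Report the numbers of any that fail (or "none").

1) values 25, 29, 17, 9 are pairwise distinct  OK
2) d + j = 24 + 17 = 41; 41 ≤ 42  OK
3) h = 9, and 9 ≠ 11  OK
4) n = 29, and 29 ≠ 27  OK
5) n = 29, j = 17; 29 ≥ 17  OK
6) abs(25 - 24) = 1; 1 ≤ 2  OK
7) h = 9 is in {5, 14, 9}  OK
8) 2n + 2j = 2(29) + 2(17) = 92  OK
9) max(9, 24, 17) = 24  OK
10) abs(17 - 25) = 8; 8 ≤ 10  OK

The assignment satisfies every constraint.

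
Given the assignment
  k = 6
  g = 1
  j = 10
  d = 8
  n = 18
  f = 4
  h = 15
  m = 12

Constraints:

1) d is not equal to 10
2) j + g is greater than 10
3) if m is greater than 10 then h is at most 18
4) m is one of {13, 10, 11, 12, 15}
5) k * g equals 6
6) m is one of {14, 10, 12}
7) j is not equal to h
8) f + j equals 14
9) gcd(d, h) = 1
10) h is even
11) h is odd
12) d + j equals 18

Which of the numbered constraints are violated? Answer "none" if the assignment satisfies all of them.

Constraint 10 is violated.

1) d = 8, and 8 ≠ 10  ✔
2) j + g = 10 + 1 = 11; 11 > 10  ✔
3) m = 12 > 10, so we need h ≤ 18; h = 15 ≤ 18  ✔
4) m = 12 is in {13, 10, 11, 12, 15}  ✔
5) k * g = 6 * 1 = 6  ✔
6) m = 12 is in {14, 10, 12}  ✔
7) j = 10, h = 15; distinct  ✔
8) f + j = 4 + 10 = 14  ✔
9) gcd(8, 15) = 1  ✔
10) h = 15 is odd  ✘
11) h = 15 is odd  ✔
12) d + j = 8 + 10 = 18  ✔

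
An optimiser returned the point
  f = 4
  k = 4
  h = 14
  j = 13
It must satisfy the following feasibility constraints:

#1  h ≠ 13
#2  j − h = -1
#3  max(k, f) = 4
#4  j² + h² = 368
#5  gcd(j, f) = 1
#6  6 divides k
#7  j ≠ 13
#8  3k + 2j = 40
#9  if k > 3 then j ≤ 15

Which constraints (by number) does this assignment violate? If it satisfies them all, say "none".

#1 h = 14, and 14 ≠ 13 — satisfied.
#2 j − h = 13 − 14 = -1 — satisfied.
#3 max(4, 4) = 4 — satisfied.
#4 j² + h² = 13² + 14² = 169 + 196 = 365, not 368 — violated.
#5 gcd(13, 4) = 1 — satisfied.
#6 4 = 6×0 + 4, so 6 does not divide 4 — violated.
#7 j = 13, but 13 is required to differ — violated.
#8 3k + 2j = 3(4) + 2(13) = 38, not 40 — violated.
#9 k = 4 > 3, so we need j ≤ 15; j = 13 ≤ 15 — satisfied.

Constraints 4, 6, 7, 8 are violated.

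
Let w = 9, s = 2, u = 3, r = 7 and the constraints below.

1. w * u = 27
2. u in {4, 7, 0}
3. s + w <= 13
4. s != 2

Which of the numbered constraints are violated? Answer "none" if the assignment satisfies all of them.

1. w * u = 9 * 3 = 27 — holds.
2. u = 3 is not in {4, 7, 0} — fails.
3. s + w = 2 + 9 = 11; 11 ≤ 13 — holds.
4. s = 2, but 2 is required to differ — fails.

Constraints 2, 4 are violated.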